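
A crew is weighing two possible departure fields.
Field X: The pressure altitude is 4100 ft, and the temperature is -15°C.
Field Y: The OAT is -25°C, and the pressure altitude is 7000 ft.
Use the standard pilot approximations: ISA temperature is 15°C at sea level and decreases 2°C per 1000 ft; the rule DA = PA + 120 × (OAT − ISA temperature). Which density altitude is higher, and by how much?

Field X: ISA temp = 6.8°C, deviation -21.8°C, DA = 4100 + 120 × (-21.8) = 1484 ft.
Field Y: ISA temp = 1°C, deviation -26°C, DA = 7000 + 120 × (-26) = 3880 ft.
Field Y is higher by 3880 − 1484 = 2396 ft.

Field Y by 2396 ft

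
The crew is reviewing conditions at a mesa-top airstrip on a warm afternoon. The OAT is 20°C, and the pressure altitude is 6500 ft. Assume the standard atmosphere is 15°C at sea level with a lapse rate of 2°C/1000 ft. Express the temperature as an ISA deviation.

ISA+18°C

ISA temperature at 6500 ft = 15 − 2 × (6500/1000) = 2°C.
Deviation = OAT − ISA = 20 − 2 = +18°C.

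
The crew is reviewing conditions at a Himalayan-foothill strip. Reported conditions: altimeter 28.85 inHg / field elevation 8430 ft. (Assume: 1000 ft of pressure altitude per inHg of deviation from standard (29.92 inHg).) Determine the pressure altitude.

Pressure correction = (29.92 − 28.85) × 1000 = +1070 ft.
Pressure altitude = 8430 + (+1070) = 9500 ft.

9500 ft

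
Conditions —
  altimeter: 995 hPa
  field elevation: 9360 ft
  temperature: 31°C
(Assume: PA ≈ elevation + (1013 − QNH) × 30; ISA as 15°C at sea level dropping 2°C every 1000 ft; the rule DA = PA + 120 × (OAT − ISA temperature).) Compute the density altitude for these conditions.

14196 ft

Pressure altitude = 9360 + (1013 − 995) × 30 = 9360 + (+540) = 9900 ft.
ISA temperature at 9900 ft = 15 − 2 × (9900/1000) = -4.8°C.
ISA deviation = 31 − (-4.8) = +35.8°C.
Density altitude = 9900 + 120 × (35.8) = 14196 ft.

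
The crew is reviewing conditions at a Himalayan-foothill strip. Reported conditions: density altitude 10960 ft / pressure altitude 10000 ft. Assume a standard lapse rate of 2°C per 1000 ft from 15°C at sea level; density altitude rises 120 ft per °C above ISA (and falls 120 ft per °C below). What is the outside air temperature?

Density altitude − pressure altitude = 10960 − 10000 = +960 ft.
At 120 ft/°C that is an ISA deviation of 960/120 = +8°C.
ISA temperature at 10000 ft = 15 − 2 × (10000/1000) = -5°C.
OAT = ISA + deviation = -5 + (+8) = 3°C.

3°C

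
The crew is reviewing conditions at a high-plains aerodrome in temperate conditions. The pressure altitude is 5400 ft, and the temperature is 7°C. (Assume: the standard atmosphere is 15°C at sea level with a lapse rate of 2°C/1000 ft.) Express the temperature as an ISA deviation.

ISA+2.8°C

ISA temperature at 5400 ft = 15 − 2 × (5400/1000) = 4.2°C.
Deviation = OAT − ISA = 7 − 4.2 = +2.8°C.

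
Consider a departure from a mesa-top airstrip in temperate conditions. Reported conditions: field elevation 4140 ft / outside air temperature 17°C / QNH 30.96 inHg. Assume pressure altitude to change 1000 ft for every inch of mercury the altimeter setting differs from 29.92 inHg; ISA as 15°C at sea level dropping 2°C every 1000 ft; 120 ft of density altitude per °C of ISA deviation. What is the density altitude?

Pressure altitude = 4140 + (29.92 − 30.96) × 1000 = 4140 + (-1040) = 3100 ft.
ISA temperature at 3100 ft = 15 − 2 × (3100/1000) = 8.8°C.
ISA deviation = 17 − 8.8 = +8.2°C.
Density altitude = 3100 + 120 × (8.2) = 4084 ft.

4084 ft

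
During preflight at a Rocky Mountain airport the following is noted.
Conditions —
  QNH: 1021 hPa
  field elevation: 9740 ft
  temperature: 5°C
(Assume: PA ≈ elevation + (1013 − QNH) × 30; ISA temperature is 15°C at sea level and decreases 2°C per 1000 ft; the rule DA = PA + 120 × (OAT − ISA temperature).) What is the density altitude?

10580 ft

Pressure altitude = 9740 + (1013 − 1021) × 30 = 9740 + (-240) = 9500 ft.
ISA temperature at 9500 ft = 15 − 2 × (9500/1000) = -4°C.
ISA deviation = 5 − (-4) = +9°C.
Density altitude = 9500 + 120 × (9) = 10580 ft.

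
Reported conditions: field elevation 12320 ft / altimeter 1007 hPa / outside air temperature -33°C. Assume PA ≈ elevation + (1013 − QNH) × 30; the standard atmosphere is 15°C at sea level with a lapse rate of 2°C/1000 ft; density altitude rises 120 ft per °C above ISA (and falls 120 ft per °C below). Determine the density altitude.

Pressure altitude = 12320 + (1013 − 1007) × 30 = 12320 + (+180) = 12500 ft.
ISA temperature at 12500 ft = 15 − 2 × (12500/1000) = -10°C.
ISA deviation = -33 − (-10) = -23°C.
Density altitude = 12500 + 120 × (-23) = 9740 ft.

9740 ft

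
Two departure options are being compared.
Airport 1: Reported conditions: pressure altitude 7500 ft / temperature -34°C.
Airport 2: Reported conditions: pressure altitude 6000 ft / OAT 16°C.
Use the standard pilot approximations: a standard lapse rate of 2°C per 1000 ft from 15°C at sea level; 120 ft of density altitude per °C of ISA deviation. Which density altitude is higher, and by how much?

Airport 2 by 4140 ft

Airport 1: ISA temp = 0°C, deviation -34°C, DA = 7500 + 120 × (-34) = 3420 ft.
Airport 2: ISA temp = 3°C, deviation +13°C, DA = 6000 + 120 × 13 = 7560 ft.
Airport 2 is higher by 7560 − 3420 = 4140 ft.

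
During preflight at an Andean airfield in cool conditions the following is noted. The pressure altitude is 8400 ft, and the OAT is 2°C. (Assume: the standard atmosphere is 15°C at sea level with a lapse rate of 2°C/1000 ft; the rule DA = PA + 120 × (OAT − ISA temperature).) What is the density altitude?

ISA temperature at 8400 ft = 15 − 2 × (8400/1000) = -1.8°C.
ISA deviation = 2 − (-1.8) = +3.8°C.
Density altitude = 8400 + 120 × (3.8) = 8400 + (+456) = 8856 ft.

8856 ft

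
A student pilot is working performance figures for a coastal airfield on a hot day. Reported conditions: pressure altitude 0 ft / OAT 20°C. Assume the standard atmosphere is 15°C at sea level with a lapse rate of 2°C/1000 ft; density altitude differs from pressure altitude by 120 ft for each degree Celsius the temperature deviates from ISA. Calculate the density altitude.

600 ft

ISA temperature at 0 ft = 15 − 2 × (0/1000) = 15°C.
ISA deviation = 20 − 15 = +5°C.
Density altitude = 0 + 120 × (5) = 0 + (+600) = 600 ft.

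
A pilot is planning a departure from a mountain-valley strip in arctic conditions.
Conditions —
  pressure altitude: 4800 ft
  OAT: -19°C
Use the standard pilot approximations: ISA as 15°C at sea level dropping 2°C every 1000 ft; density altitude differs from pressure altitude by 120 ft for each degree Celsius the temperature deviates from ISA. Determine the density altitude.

1872 ft

ISA temperature at 4800 ft = 15 − 2 × (4800/1000) = 5.4°C.
ISA deviation = -19 − 5.4 = -24.4°C.
Density altitude = 4800 + 120 × (-24.4) = 4800 + (-2928) = 1872 ft.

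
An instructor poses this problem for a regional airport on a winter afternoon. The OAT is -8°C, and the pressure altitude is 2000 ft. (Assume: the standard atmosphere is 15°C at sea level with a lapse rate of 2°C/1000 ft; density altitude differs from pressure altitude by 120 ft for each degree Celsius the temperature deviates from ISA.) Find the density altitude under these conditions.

-280 ft

ISA temperature at 2000 ft = 15 − 2 × (2000/1000) = 11°C.
ISA deviation = -8 − 11 = -19°C.
Density altitude = 2000 + 120 × (-19) = 2000 + (-2280) = -280 ft.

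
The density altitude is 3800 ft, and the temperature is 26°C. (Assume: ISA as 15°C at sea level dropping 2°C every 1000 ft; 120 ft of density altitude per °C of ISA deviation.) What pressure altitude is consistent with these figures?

2000 ft

DA = PA + 120 × (OAT − (15 − 2·PA/1000)) = PA + 120·OAT − 1800 + 0.24·PA = 1.24·PA + 120·OAT − 1800.
So 1.24·PA = 3800 − 120 × 26 + 1800 = 2480.
PA = 2480 / 1.24 = 2000 ft.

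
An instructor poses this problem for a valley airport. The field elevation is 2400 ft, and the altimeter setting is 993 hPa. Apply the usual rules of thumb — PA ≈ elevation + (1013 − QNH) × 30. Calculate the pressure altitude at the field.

3000 ft

Pressure correction = (1013 − 993) × 30 = +600 ft.
Pressure altitude = 2400 + (+600) = 3000 ft.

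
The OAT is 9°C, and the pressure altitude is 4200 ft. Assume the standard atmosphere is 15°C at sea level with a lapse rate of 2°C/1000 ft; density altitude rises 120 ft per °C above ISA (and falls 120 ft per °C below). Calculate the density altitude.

4488 ft

ISA temperature at 4200 ft = 15 − 2 × (4200/1000) = 6.6°C.
ISA deviation = 9 − 6.6 = +2.4°C.
Density altitude = 4200 + 120 × (2.4) = 4200 + (+288) = 4488 ft.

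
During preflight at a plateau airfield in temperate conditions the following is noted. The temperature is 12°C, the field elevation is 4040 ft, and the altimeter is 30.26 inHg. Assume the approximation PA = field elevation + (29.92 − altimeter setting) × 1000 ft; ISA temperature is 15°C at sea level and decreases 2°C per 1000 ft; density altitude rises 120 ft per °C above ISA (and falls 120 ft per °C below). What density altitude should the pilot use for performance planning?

4228 ft

Pressure altitude = 4040 + (29.92 − 30.26) × 1000 = 4040 + (-340) = 3700 ft.
ISA temperature at 3700 ft = 15 − 2 × (3700/1000) = 7.6°C.
ISA deviation = 12 − 7.6 = +4.4°C.
Density altitude = 3700 + 120 × (4.4) = 4228 ft.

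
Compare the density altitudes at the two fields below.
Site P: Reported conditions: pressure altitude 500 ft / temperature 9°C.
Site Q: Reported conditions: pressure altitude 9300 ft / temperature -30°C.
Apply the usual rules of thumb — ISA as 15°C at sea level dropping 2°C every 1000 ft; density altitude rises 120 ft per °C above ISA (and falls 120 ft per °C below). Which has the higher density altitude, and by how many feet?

Site Q by 6232 ft

Site P: ISA temp = 14°C, deviation -5°C, DA = 500 + 120 × (-5) = -100 ft.
Site Q: ISA temp = -3.6°C, deviation -26.4°C, DA = 9300 + 120 × (-26.4) = 6132 ft.
Site Q is higher by 6132 − (-100) = 6232 ft.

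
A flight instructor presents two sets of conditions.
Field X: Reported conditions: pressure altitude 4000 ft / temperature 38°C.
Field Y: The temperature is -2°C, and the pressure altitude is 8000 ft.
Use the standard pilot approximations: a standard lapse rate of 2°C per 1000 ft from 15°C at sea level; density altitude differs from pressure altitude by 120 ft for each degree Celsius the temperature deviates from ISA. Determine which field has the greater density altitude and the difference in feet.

Field X: ISA temp = 7°C, deviation +31°C, DA = 4000 + 120 × 31 = 7720 ft.
Field Y: ISA temp = -1°C, deviation -1°C, DA = 8000 + 120 × (-1) = 7880 ft.
Field Y is higher by 7880 − 7720 = 160 ft.

Field Y by 160 ft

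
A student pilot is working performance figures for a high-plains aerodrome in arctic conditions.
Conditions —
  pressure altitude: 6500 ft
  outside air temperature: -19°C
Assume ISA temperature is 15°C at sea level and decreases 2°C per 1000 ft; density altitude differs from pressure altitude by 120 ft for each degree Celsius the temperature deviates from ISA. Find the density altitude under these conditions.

3980 ft

ISA temperature at 6500 ft = 15 − 2 × (6500/1000) = 2°C.
ISA deviation = -19 − 2 = -21°C.
Density altitude = 6500 + 120 × (-21) = 6500 + (-2520) = 3980 ft.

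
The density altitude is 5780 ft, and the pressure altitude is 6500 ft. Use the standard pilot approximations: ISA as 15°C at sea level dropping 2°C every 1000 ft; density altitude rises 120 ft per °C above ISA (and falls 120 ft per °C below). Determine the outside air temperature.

Density altitude − pressure altitude = 5780 − 6500 = -720 ft.
At 120 ft/°C that is an ISA deviation of -720/120 = -6°C.
ISA temperature at 6500 ft = 15 − 2 × (6500/1000) = 2°C.
OAT = ISA + deviation = 2 + (-6) = -4°C.

-4°C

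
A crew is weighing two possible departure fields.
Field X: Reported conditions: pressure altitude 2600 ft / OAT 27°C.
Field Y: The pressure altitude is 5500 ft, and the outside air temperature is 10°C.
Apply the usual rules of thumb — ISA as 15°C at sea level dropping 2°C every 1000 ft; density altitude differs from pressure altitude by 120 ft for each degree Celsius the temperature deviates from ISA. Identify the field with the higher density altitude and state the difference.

Field X: ISA temp = 9.8°C, deviation +17.2°C, DA = 2600 + 120 × 17.2 = 4664 ft.
Field Y: ISA temp = 4°C, deviation +6°C, DA = 5500 + 120 × 6 = 6220 ft.
Field Y is higher by 6220 − 4664 = 1556 ft.

Field Y by 1556 ft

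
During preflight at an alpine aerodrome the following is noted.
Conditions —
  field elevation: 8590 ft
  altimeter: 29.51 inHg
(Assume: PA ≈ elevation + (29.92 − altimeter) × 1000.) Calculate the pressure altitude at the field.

9000 ft

Pressure correction = (29.92 − 29.51) × 1000 = +410 ft.
Pressure altitude = 8590 + (+410) = 9000 ft.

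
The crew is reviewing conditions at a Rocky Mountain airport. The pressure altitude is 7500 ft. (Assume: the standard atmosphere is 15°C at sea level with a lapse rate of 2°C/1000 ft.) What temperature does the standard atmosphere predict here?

0°C

ISA temperature = 15 − 2 × (7500/1000) = 15 − 15 = 0°C.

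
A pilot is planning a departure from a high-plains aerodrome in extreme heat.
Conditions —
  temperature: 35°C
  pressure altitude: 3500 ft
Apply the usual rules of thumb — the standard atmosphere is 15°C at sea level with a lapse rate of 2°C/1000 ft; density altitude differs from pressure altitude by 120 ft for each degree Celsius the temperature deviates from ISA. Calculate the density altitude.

ISA temperature at 3500 ft = 15 − 2 × (3500/1000) = 8°C.
ISA deviation = 35 − 8 = +27°C.
Density altitude = 3500 + 120 × (27) = 3500 + (+3240) = 6740 ft.

6740 ft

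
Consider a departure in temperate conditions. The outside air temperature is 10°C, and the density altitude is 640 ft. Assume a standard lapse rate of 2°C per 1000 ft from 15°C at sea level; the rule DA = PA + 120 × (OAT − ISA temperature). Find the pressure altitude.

DA = PA + 120 × (OAT − (15 − 2·PA/1000)) = PA + 120·OAT − 1800 + 0.24·PA = 1.24·PA + 120·OAT − 1800.
So 1.24·PA = 640 − 120 × 10 + 1800 = 1240.
PA = 1240 / 1.24 = 1000 ft.

1000 ft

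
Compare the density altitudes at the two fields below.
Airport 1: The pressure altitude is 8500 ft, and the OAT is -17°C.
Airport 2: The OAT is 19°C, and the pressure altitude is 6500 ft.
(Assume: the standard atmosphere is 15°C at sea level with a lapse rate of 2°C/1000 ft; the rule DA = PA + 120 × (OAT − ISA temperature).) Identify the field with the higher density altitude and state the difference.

Airport 1: ISA temp = -2°C, deviation -15°C, DA = 8500 + 120 × (-15) = 6700 ft.
Airport 2: ISA temp = 2°C, deviation +17°C, DA = 6500 + 120 × 17 = 8540 ft.
Airport 2 is higher by 8540 − 6700 = 1840 ft.

Airport 2 by 1840 ft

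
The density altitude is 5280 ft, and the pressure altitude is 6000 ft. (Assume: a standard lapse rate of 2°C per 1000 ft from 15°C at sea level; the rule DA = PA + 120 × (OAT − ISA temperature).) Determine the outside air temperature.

Density altitude − pressure altitude = 5280 − 6000 = -720 ft.
At 120 ft/°C that is an ISA deviation of -720/120 = -6°C.
ISA temperature at 6000 ft = 15 − 2 × (6000/1000) = 3°C.
OAT = ISA + deviation = 3 + (-6) = -3°C.

-3°C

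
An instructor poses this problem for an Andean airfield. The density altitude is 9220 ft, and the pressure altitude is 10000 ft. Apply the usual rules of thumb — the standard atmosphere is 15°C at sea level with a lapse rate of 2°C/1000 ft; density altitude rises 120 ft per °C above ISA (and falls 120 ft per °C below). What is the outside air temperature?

-11.5°C

Density altitude − pressure altitude = 9220 − 10000 = -780 ft.
At 120 ft/°C that is an ISA deviation of -780/120 = -6.5°C.
ISA temperature at 10000 ft = 15 − 2 × (10000/1000) = -5°C.
OAT = ISA + deviation = -5 + (-6.5) = -11.5°C.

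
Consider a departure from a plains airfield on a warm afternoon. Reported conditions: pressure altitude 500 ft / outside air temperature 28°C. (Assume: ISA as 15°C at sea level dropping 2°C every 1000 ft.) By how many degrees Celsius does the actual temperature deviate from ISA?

ISA+14°C

ISA temperature at 500 ft = 15 − 2 × (500/1000) = 14°C.
Deviation = OAT − ISA = 28 − 14 = +14°C.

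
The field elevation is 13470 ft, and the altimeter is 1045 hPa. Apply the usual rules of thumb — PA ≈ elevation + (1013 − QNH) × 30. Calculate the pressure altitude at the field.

12510 ft

Pressure correction = (1013 − 1045) × 30 = -960 ft.
Pressure altitude = 13470 + (-960) = 12510 ft.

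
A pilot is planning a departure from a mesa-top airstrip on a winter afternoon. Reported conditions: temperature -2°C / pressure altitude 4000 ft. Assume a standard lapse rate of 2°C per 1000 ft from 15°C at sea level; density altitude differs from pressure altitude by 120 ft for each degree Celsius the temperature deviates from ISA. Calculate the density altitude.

2920 ft

ISA temperature at 4000 ft = 15 − 2 × (4000/1000) = 7°C.
ISA deviation = -2 − 7 = -9°C.
Density altitude = 4000 + 120 × (-9) = 4000 + (-1080) = 2920 ft.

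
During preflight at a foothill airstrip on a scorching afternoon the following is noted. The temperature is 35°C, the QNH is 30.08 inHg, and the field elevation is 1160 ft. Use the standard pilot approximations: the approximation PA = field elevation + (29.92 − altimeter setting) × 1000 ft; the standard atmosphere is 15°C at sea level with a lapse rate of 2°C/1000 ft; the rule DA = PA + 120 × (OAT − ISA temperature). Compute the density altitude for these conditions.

Pressure altitude = 1160 + (29.92 − 30.08) × 1000 = 1160 + (-160) = 1000 ft.
ISA temperature at 1000 ft = 15 − 2 × (1000/1000) = 13°C.
ISA deviation = 35 − 13 = +22°C.
Density altitude = 1000 + 120 × (22) = 3640 ft.

3640 ft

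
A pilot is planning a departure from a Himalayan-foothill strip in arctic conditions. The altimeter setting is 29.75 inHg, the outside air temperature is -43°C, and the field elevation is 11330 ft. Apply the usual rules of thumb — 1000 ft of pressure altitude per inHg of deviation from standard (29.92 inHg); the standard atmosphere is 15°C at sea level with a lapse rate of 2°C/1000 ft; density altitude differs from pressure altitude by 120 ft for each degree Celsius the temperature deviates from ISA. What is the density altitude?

7300 ft

Pressure altitude = 11330 + (29.92 − 29.75) × 1000 = 11330 + (+170) = 11500 ft.
ISA temperature at 11500 ft = 15 − 2 × (11500/1000) = -8°C.
ISA deviation = -43 − (-8) = -35°C.
Density altitude = 11500 + 120 × (-35) = 7300 ft.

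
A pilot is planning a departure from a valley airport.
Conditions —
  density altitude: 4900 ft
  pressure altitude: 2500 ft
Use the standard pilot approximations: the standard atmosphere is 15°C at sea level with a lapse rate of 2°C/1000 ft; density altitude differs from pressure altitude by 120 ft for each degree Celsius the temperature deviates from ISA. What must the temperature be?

30°C

Density altitude − pressure altitude = 4900 − 2500 = +2400 ft.
At 120 ft/°C that is an ISA deviation of 2400/120 = +20°C.
ISA temperature at 2500 ft = 15 − 2 × (2500/1000) = 10°C.
OAT = ISA + deviation = 10 + (+20) = 30°C.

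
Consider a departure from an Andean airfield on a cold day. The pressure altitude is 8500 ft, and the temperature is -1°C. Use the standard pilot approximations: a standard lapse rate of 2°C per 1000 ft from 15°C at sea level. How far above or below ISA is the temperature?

ISA+1°C

ISA temperature at 8500 ft = 15 − 2 × (8500/1000) = -2°C.
Deviation = OAT − ISA = -1 − (-2) = +1°C.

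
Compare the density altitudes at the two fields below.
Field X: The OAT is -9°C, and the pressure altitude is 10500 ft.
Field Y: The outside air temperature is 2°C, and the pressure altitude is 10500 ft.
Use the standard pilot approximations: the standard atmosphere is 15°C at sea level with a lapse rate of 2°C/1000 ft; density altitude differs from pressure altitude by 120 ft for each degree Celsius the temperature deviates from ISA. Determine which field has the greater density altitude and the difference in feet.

Field Y by 1320 ft

Field X: ISA temp = -6°C, deviation -3°C, DA = 10500 + 120 × (-3) = 10140 ft.
Field Y: ISA temp = -6°C, deviation +8°C, DA = 10500 + 120 × 8 = 11460 ft.
Field Y is higher by 11460 − 10140 = 1320 ft.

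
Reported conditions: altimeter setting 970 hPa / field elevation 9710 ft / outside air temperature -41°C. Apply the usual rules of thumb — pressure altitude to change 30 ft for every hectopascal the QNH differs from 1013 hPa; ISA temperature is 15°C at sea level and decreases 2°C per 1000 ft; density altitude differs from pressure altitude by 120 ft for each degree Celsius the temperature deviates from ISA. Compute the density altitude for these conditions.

Pressure altitude = 9710 + (1013 − 970) × 30 = 9710 + (+1290) = 11000 ft.
ISA temperature at 11000 ft = 15 − 2 × (11000/1000) = -7°C.
ISA deviation = -41 − (-7) = -34°C.
Density altitude = 11000 + 120 × (-34) = 6920 ft.

6920 ft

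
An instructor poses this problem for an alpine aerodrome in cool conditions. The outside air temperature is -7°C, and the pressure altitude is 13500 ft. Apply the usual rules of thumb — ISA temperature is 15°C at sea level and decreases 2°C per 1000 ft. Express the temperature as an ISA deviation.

ISA temperature at 13500 ft = 15 − 2 × (13500/1000) = -12°C.
Deviation = OAT − ISA = -7 − (-12) = +5°C.

ISA+5°C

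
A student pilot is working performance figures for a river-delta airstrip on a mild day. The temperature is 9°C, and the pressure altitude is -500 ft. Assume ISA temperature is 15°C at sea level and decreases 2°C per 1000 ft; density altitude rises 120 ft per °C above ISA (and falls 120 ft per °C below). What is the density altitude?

-1340 ft

ISA temperature at -500 ft = 15 − 2 × (-500/1000) = 16°C.
ISA deviation = 9 − 16 = -7°C.
Density altitude = -500 + 120 × (-7) = -500 + (-840) = -1340 ft.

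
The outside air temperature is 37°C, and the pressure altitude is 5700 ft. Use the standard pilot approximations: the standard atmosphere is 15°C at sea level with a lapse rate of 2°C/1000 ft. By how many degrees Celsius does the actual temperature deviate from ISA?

ISA+33.4°C

ISA temperature at 5700 ft = 15 − 2 × (5700/1000) = 3.6°C.
Deviation = OAT − ISA = 37 − 3.6 = +33.4°C.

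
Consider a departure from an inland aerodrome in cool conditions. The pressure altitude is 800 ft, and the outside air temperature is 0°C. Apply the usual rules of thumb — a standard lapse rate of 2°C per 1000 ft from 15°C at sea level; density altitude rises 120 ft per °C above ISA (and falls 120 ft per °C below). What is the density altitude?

ISA temperature at 800 ft = 15 − 2 × (800/1000) = 13.4°C.
ISA deviation = 0 − 13.4 = -13.4°C.
Density altitude = 800 + 120 × (-13.4) = 800 + (-1608) = -808 ft.

-808 ft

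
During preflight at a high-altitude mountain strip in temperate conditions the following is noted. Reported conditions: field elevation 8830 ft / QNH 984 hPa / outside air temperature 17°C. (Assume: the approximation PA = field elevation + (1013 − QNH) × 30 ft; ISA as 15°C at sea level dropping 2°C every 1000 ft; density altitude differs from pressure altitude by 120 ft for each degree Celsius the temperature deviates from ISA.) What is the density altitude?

Pressure altitude = 8830 + (1013 − 984) × 30 = 8830 + (+870) = 9700 ft.
ISA temperature at 9700 ft = 15 − 2 × (9700/1000) = -4.4°C.
ISA deviation = 17 − (-4.4) = +21.4°C.
Density altitude = 9700 + 120 × (21.4) = 12268 ft.

12268 ft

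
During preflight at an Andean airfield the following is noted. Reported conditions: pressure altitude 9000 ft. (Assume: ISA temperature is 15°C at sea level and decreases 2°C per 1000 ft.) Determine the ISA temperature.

-3°C

ISA temperature = 15 − 2 × (9000/1000) = 15 − 18 = -3°C.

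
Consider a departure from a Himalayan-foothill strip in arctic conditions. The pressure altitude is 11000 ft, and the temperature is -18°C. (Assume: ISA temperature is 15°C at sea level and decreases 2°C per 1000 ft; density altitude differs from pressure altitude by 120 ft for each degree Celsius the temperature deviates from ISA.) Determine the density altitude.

9680 ft

ISA temperature at 11000 ft = 15 − 2 × (11000/1000) = -7°C.
ISA deviation = -18 − (-7) = -11°C.
Density altitude = 11000 + 120 × (-11) = 11000 + (-1320) = 9680 ft.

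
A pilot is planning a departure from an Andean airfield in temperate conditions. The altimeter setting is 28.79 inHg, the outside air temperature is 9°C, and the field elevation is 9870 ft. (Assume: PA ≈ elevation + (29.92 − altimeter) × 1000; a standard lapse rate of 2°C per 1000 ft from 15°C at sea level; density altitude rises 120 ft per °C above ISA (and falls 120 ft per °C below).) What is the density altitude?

12920 ft

Pressure altitude = 9870 + (29.92 − 28.79) × 1000 = 9870 + (+1130) = 11000 ft.
ISA temperature at 11000 ft = 15 − 2 × (11000/1000) = -7°C.
ISA deviation = 9 − (-7) = +16°C.
Density altitude = 11000 + 120 × (16) = 12920 ft.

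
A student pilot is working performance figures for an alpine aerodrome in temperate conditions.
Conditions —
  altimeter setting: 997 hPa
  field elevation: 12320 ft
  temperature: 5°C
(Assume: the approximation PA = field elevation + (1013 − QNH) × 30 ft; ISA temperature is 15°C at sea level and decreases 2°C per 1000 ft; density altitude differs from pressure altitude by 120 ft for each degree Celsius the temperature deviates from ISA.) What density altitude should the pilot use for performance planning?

Pressure altitude = 12320 + (1013 − 997) × 30 = 12320 + (+480) = 12800 ft.
ISA temperature at 12800 ft = 15 − 2 × (12800/1000) = -10.6°C.
ISA deviation = 5 − (-10.6) = +15.6°C.
Density altitude = 12800 + 120 × (15.6) = 14672 ft.

14672 ft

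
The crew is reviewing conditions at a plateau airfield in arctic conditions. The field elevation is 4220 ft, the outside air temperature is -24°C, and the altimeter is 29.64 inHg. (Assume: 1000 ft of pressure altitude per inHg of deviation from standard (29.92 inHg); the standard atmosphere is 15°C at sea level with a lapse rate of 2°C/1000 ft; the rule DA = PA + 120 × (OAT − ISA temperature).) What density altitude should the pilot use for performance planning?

900 ft

Pressure altitude = 4220 + (29.92 − 29.64) × 1000 = 4220 + (+280) = 4500 ft.
ISA temperature at 4500 ft = 15 − 2 × (4500/1000) = 6°C.
ISA deviation = -24 − 6 = -30°C.
Density altitude = 4500 + 120 × (-30) = 900 ft.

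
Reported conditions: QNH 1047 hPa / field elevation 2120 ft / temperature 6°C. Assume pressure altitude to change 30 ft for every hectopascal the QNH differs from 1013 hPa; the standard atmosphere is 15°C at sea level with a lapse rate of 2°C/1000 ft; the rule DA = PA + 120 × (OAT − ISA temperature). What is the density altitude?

284 ft

Pressure altitude = 2120 + (1013 − 1047) × 30 = 2120 + (-1020) = 1100 ft.
ISA temperature at 1100 ft = 15 − 2 × (1100/1000) = 12.8°C.
ISA deviation = 6 − 12.8 = -6.8°C.
Density altitude = 1100 + 120 × (-6.8) = 284 ft.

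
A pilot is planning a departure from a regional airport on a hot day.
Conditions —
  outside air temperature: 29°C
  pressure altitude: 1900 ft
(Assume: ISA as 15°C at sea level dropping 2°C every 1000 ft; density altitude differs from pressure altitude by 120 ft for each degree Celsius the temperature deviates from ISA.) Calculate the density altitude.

4036 ft

ISA temperature at 1900 ft = 15 − 2 × (1900/1000) = 11.2°C.
ISA deviation = 29 − 11.2 = +17.8°C.
Density altitude = 1900 + 120 × (17.8) = 1900 + (+2136) = 4036 ft.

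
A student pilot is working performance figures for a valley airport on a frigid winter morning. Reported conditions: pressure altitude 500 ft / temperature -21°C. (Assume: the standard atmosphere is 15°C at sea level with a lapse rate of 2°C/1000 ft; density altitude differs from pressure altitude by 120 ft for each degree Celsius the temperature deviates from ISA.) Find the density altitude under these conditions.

ISA temperature at 500 ft = 15 − 2 × (500/1000) = 14°C.
ISA deviation = -21 − 14 = -35°C.
Density altitude = 500 + 120 × (-35) = 500 + (-4200) = -3700 ft.

-3700 ft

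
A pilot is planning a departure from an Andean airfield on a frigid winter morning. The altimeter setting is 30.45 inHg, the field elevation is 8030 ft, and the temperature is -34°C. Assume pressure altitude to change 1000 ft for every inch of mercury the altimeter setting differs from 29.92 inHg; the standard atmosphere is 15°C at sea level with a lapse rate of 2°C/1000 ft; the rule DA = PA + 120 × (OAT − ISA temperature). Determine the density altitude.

Pressure altitude = 8030 + (29.92 − 30.45) × 1000 = 8030 + (-530) = 7500 ft.
ISA temperature at 7500 ft = 15 − 2 × (7500/1000) = 0°C.
ISA deviation = -34 − 0 = -34°C.
Density altitude = 7500 + 120 × (-34) = 3420 ft.

3420 ft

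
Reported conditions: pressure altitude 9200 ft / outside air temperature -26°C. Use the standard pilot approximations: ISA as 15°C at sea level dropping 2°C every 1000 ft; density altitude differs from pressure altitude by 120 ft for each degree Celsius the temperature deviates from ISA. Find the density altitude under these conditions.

ISA temperature at 9200 ft = 15 − 2 × (9200/1000) = -3.4°C.
ISA deviation = -26 − (-3.4) = -22.6°C.
Density altitude = 9200 + 120 × (-22.6) = 9200 + (-2712) = 6488 ft.

6488 ft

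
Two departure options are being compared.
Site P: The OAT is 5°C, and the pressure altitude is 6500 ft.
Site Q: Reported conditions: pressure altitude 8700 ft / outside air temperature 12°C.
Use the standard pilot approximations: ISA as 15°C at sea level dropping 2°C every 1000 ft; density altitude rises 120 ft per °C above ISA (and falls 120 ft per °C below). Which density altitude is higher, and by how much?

Site P: ISA temp = 2°C, deviation +3°C, DA = 6500 + 120 × 3 = 6860 ft.
Site Q: ISA temp = -2.4°C, deviation +14.4°C, DA = 8700 + 120 × 14.4 = 10428 ft.
Site Q is higher by 10428 − 6860 = 3568 ft.

Site Q by 3568 ft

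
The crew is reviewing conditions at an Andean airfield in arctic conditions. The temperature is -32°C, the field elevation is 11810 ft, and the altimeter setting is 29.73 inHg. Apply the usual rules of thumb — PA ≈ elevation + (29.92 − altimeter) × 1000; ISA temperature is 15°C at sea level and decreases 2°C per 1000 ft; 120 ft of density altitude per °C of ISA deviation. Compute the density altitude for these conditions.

9240 ft

Pressure altitude = 11810 + (29.92 − 29.73) × 1000 = 11810 + (+190) = 12000 ft.
ISA temperature at 12000 ft = 15 − 2 × (12000/1000) = -9°C.
ISA deviation = -32 − (-9) = -23°C.
Density altitude = 12000 + 120 × (-23) = 9240 ft.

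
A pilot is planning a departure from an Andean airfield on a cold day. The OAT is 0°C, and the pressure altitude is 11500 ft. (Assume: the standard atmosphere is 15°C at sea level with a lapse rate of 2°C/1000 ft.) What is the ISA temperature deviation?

ISA temperature at 11500 ft = 15 − 2 × (11500/1000) = -8°C.
Deviation = OAT − ISA = 0 − (-8) = +8°C.

ISA+8°C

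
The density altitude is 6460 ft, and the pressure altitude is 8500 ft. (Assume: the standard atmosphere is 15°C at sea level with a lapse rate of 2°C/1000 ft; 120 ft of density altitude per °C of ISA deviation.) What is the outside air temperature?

Density altitude − pressure altitude = 6460 − 8500 = -2040 ft.
At 120 ft/°C that is an ISA deviation of -2040/120 = -17°C.
ISA temperature at 8500 ft = 15 − 2 × (8500/1000) = -2°C.
OAT = ISA + deviation = -2 + (-17) = -19°C.

-19°C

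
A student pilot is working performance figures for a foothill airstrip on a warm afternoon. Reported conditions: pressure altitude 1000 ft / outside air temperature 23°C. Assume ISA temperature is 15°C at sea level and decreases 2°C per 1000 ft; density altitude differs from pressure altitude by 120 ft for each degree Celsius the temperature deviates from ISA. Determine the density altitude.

ISA temperature at 1000 ft = 15 − 2 × (1000/1000) = 13°C.
ISA deviation = 23 − 13 = +10°C.
Density altitude = 1000 + 120 × (10) = 1000 + (+1200) = 2200 ft.

2200 ft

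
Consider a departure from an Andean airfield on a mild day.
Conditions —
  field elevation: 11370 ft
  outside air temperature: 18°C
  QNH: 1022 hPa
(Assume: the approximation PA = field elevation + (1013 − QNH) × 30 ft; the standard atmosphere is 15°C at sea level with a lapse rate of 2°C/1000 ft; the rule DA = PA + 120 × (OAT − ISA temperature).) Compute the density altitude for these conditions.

14124 ft

Pressure altitude = 11370 + (1013 − 1022) × 30 = 11370 + (-270) = 11100 ft.
ISA temperature at 11100 ft = 15 − 2 × (11100/1000) = -7.2°C.
ISA deviation = 18 − (-7.2) = +25.2°C.
Density altitude = 11100 + 120 × (25.2) = 14124 ft.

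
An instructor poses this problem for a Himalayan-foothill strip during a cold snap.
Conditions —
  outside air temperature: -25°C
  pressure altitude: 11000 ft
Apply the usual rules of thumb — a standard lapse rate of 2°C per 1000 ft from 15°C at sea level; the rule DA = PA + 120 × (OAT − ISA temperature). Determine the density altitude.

8840 ft

ISA temperature at 11000 ft = 15 − 2 × (11000/1000) = -7°C.
ISA deviation = -25 − (-7) = -18°C.
Density altitude = 11000 + 120 × (-18) = 11000 + (-2160) = 8840 ft.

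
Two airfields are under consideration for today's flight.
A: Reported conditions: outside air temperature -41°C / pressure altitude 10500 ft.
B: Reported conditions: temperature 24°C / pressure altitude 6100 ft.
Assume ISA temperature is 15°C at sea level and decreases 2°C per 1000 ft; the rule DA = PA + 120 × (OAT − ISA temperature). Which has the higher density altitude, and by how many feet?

B by 2344 ft

A: ISA temp = -6°C, deviation -35°C, DA = 10500 + 120 × (-35) = 6300 ft.
B: ISA temp = 2.8°C, deviation +21.2°C, DA = 6100 + 120 × 21.2 = 8644 ft.
B is higher by 8644 − 6300 = 2344 ft.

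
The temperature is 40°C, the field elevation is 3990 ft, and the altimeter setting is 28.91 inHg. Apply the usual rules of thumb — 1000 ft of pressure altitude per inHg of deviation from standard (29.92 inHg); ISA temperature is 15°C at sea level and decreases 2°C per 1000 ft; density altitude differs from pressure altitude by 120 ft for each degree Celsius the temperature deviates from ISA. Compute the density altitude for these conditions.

Pressure altitude = 3990 + (29.92 − 28.91) × 1000 = 3990 + (+1010) = 5000 ft.
ISA temperature at 5000 ft = 15 − 2 × (5000/1000) = 5°C.
ISA deviation = 40 − 5 = +35°C.
Density altitude = 5000 + 120 × (35) = 9200 ft.

9200 ft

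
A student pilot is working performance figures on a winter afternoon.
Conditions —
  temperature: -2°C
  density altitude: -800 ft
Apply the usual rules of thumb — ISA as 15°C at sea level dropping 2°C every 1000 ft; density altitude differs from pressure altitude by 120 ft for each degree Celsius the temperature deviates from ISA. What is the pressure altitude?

1000 ft

DA = PA + 120 × (OAT − (15 − 2·PA/1000)) = PA + 120·OAT − 1800 + 0.24·PA = 1.24·PA + 120·OAT − 1800.
So 1.24·PA = -800 − 120 × (-2) + 1800 = 1240.
PA = 1240 / 1.24 = 1000 ft.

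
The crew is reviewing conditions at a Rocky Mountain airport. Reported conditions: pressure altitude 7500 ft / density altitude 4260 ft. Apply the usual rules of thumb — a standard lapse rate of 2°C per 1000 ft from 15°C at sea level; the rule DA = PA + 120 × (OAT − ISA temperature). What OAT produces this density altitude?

Density altitude − pressure altitude = 4260 − 7500 = -3240 ft.
At 120 ft/°C that is an ISA deviation of -3240/120 = -27°C.
ISA temperature at 7500 ft = 15 − 2 × (7500/1000) = 0°C.
OAT = ISA + deviation = 0 + (-27) = -27°C.

-27°C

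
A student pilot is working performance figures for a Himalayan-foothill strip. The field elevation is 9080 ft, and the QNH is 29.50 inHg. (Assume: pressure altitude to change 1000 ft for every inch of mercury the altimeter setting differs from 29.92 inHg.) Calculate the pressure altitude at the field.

Pressure correction = (29.92 − 29.50) × 1000 = +420 ft.
Pressure altitude = 9080 + (+420) = 9500 ft.

9500 ft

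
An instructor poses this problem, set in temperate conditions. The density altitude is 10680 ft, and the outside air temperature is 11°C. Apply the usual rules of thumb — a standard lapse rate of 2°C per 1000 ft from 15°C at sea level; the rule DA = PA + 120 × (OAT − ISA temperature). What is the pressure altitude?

DA = PA + 120 × (OAT − (15 − 2·PA/1000)) = PA + 120·OAT − 1800 + 0.24·PA = 1.24·PA + 120·OAT − 1800.
So 1.24·PA = 10680 − 120 × 11 + 1800 = 11160.
PA = 11160 / 1.24 = 9000 ft.

9000 ft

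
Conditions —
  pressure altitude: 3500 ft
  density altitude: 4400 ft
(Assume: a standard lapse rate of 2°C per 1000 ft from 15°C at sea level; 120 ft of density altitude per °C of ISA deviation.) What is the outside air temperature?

15.5°C

Density altitude − pressure altitude = 4400 − 3500 = +900 ft.
At 120 ft/°C that is an ISA deviation of 900/120 = +7.5°C.
ISA temperature at 3500 ft = 15 − 2 × (3500/1000) = 8°C.
OAT = ISA + deviation = 8 + (+7.5) = 15.5°C.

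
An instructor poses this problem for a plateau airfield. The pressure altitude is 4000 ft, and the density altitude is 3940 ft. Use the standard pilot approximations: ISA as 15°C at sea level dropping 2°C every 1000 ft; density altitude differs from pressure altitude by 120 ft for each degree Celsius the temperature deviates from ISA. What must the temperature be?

Density altitude − pressure altitude = 3940 − 4000 = -60 ft.
At 120 ft/°C that is an ISA deviation of -60/120 = -0.5°C.
ISA temperature at 4000 ft = 15 − 2 × (4000/1000) = 7°C.
OAT = ISA + deviation = 7 + (-0.5) = 6.5°C.

6.5°C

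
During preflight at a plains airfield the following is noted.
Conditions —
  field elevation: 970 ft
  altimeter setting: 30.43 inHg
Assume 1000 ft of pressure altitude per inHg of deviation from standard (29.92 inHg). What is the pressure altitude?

460 ft

Pressure correction = (29.92 − 30.43) × 1000 = -510 ft.
Pressure altitude = 970 + (-510) = 460 ft.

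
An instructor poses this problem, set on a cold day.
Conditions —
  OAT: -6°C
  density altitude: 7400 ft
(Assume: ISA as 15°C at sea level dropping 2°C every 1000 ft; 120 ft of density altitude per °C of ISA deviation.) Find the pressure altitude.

8000 ft

DA = PA + 120 × (OAT − (15 − 2·PA/1000)) = PA + 120·OAT − 1800 + 0.24·PA = 1.24·PA + 120·OAT − 1800.
So 1.24·PA = 7400 − 120 × (-6) + 1800 = 9920.
PA = 9920 / 1.24 = 8000 ft.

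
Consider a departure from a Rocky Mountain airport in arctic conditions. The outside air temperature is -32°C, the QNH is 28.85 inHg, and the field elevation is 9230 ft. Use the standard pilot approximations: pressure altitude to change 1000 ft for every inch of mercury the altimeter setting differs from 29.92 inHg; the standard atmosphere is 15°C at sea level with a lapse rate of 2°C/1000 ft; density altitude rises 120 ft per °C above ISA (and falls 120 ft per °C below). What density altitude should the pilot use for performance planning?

Pressure altitude = 9230 + (29.92 − 28.85) × 1000 = 9230 + (+1070) = 10300 ft.
ISA temperature at 10300 ft = 15 − 2 × (10300/1000) = -5.6°C.
ISA deviation = -32 − (-5.6) = -26.4°C.
Density altitude = 10300 + 120 × (-26.4) = 7132 ft.

7132 ft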